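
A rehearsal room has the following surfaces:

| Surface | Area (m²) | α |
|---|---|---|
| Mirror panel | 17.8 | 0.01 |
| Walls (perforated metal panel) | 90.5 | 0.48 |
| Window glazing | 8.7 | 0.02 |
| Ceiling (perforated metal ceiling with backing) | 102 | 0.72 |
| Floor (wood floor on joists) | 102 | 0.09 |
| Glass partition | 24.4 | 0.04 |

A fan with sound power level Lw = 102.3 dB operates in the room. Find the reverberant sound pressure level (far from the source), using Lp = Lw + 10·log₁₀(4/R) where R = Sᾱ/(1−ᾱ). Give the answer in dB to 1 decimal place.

85.3 dB

A = 127.388 sabins; S = 345.4 m².
ᾱ = 0.3688, so room constant R = A/(1−ᾱ) = 201.819 m².
Lp = 102.3 + 10·log₁₀(4/201.819) = 102.3 + (-17.03) = 85.3 dB.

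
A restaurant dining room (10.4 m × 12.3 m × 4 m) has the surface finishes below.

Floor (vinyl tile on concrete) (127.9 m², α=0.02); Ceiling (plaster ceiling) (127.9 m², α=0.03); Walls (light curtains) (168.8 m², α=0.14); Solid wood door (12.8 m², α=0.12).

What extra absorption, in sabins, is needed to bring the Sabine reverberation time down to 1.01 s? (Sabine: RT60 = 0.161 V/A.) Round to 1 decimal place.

Summing Sᵢαᵢ: 2.558 + 3.837 + 23.632 + 1.536 → A₁ = 31.563 sabins.
Target A₂ = 0.161·511.68/1.01 = 81.565 sabins (V = 511.68 m³).
Shortfall: 81.565 − 31.563 = 50.0 sabins.

50.0 sabins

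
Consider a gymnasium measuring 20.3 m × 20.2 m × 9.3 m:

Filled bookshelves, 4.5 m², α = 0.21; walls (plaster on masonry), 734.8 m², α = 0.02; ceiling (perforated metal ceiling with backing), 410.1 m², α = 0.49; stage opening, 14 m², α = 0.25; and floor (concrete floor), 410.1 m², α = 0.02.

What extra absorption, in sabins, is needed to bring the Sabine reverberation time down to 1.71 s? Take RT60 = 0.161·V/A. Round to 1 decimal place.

Summing Sᵢαᵢ: 0.945 + 14.696 + 200.949 + 3.500 + 8.202 → A₁ = 228.292 sabins.
Target A₂ = 0.161·3813.558/1.71 = 359.054 sabins (V = 3813.558 m³).
Shortfall: 359.054 − 228.292 = 130.8 sabins.

130.8 sabins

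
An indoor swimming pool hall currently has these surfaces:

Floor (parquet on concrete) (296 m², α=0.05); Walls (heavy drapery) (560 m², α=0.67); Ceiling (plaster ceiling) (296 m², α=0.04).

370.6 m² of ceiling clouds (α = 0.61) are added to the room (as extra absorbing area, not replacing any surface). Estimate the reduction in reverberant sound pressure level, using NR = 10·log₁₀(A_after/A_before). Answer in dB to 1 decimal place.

1.9 dB

Total absorption A_before = 296·0.05 + 560·0.67 + 296·0.04
  = 14.800 + 375.200 + 11.840 = 401.840 m² sabins.
Added absorption = 370.6 × 0.61 = 226.066 sabins.
New total A_after = 627.906 sabins.
NR = 10·log₁₀(627.906/401.840) = 1.9 dB.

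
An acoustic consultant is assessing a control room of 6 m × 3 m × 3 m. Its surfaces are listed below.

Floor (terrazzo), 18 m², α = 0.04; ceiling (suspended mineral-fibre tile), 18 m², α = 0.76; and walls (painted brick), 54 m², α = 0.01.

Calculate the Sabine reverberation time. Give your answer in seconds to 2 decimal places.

Summing Sᵢαᵢ: 0.720 + 13.680 + 0.540 → A = 14.940 sabins.
Room volume: 54 m³.
T = 0.161 V/A = 0.161·54/14.940 = 0.58 s.

0.58 s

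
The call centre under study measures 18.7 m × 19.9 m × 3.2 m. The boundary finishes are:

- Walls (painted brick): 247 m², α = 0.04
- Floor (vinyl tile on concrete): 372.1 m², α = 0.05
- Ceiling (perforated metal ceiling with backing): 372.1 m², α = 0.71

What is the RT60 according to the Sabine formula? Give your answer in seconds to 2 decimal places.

0.66 s

Equivalent absorption area: A = 247·0.04 + 372.1·0.05 + 372.1·0.71 = 292.676 m².
Volume V = 18.7 × 19.9 × 3.2 = 1190.816 m³.
T = 0.161 V/A = 0.161·1190.816/292.676 = 0.66 s.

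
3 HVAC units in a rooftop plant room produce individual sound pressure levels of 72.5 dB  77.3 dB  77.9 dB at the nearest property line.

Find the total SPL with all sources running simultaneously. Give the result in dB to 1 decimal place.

Sum in the linear (power) domain: Σ 10^(Lᵢ/10) = 10^(72.5/10) + 10^(77.3/10) + 10^(77.9/10) = 1.331e+08.
L_total = 10·log₁₀(1.331e+08) = 81.2 dB.

81.2 dB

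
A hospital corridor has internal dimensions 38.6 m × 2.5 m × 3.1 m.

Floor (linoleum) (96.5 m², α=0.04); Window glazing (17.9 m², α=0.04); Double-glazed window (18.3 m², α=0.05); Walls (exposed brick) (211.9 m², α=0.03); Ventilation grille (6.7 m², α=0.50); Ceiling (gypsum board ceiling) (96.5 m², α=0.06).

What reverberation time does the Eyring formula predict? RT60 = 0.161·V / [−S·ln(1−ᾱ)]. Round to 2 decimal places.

S = Σ Sᵢ = 447.8 m².
Absorption A = 96.5×0.04 + 17.9×0.04 + 18.3×0.05 + 211.9×0.03 + 6.7×0.50 + 96.5×0.06 = 20.988 sabins.
ᾱ = 20.988 / 447.8 = 0.0469.
−S·ln(1−ᾱ) = −447.8 × ln(1 − 0.0469) = 21.510.
V = 38.6 × 2.5 × 3.1 = 299.15 m³.
RT60 = 0.161 × 299.15 / 21.510 = 2.24 s.

2.24 seconds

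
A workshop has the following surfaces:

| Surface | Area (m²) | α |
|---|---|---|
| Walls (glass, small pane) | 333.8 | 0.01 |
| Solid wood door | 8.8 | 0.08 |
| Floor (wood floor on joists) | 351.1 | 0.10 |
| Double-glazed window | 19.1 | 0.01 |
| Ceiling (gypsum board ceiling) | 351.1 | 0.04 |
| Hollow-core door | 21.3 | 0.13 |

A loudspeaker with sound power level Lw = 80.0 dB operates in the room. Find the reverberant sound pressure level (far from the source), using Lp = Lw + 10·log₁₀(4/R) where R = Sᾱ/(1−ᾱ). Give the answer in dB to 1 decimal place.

A = 56.156 sabins; S = 1085.2 m².
ᾱ = 0.0517, so room constant R = A/(1−ᾱ) = 59.218 m².
Lp = Lw + 10 log₁₀(4/R) = 80.0 -11.70 = 68.3 dB.

68.3 dB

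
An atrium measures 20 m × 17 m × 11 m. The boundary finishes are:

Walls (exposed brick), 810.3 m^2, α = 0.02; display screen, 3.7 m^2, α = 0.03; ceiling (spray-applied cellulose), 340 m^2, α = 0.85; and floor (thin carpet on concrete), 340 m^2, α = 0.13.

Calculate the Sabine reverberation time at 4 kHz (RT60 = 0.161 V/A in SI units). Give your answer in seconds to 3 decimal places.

1.723 s

A = Σ Sᵢαᵢ = 810.3*0.02 + 3.7*0.03 + 340*0.85 + 340*0.13 = 349.517 sabins.
Room volume: 3740 m³.
T = 0.161 V/A = 0.161·3740/349.517 = 1.723 s.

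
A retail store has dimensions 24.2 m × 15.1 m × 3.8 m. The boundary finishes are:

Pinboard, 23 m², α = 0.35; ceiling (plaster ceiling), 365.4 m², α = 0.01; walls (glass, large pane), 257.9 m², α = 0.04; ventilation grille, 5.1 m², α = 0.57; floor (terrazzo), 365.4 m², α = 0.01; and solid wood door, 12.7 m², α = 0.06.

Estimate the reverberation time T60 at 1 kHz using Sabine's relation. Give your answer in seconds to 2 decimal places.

A = Σ Sᵢαᵢ = 23*0.35 + 365.4*0.01 + 257.9*0.04 + 5.1*0.57 + 365.4*0.01 + 12.7*0.06 = 29.343 sabins.
V = 24.2·15.1·3.8 = 1388.596 m³.
T = 0.161 V/A = 0.161·1388.596/29.343 = 7.62 s.

7.62 seconds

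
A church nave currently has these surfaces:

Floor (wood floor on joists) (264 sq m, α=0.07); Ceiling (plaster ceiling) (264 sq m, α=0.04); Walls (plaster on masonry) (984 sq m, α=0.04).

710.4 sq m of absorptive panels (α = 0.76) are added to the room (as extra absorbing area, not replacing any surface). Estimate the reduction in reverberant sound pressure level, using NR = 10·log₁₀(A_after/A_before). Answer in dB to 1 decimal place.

Total absorption A_before = 264×0.07 + 264×0.04 + 984×0.04
  = 18.480 + 10.560 + 39.360 = 68.400 sq m sabins.
Treatment contributes 710.4·0.76 = 539.904 sabins.
New total A_after = 608.304 sabins.
Reduction = 10 log₁₀(A_after/A_before) = 10 log₁₀(8.8933) = 9.5 dB.

9.5 dB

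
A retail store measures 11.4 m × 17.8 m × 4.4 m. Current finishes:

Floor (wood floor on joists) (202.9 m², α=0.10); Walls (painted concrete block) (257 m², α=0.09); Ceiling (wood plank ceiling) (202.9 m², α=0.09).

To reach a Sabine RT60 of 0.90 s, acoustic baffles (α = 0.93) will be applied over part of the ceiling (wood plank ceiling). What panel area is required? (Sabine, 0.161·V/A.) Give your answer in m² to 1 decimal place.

A₁ = Σ Sᵢαᵢ = 202.9×0.10 + 257×0.09 + 202.9×0.09 = 61.681 sabins.
Required A₂ = 0.161·892.848/0.90 = 159.721 sabins.
Absorption to add: 159.721 − 61.681 = 98.040 sabins.
Each m² of panel replacing the ceiling (wood plank ceiling) adds (0.93 − 0.09) = 0.84 sabins.
Panel area = 98.040 / 0.84 = 116.7 m².

116.7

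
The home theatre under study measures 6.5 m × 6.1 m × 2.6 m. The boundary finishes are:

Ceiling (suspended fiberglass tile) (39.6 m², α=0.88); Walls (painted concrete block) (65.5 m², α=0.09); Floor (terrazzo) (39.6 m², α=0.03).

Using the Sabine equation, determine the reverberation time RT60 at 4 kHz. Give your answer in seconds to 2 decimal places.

0.40 sec

Total absorption A = 39.6*0.88 + 65.5*0.09 + 39.6*0.03
  = 34.848 + 5.895 + 1.188 = 41.931 m² sabins.
Volume V = 6.5 × 6.1 × 2.6 = 103.09 m³.
Sabine: RT60 = 0.161 × 103.09 / 41.931 = 0.40 s.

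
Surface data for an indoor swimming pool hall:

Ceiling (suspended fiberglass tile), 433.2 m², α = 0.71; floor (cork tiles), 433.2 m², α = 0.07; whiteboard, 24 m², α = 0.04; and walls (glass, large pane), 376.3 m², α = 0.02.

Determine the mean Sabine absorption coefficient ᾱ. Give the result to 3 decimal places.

Total surface area S = 1266.7 m².
Weighted sum Σ Sα = 346.382.
ᾱ = A/S = 0.273.

0.273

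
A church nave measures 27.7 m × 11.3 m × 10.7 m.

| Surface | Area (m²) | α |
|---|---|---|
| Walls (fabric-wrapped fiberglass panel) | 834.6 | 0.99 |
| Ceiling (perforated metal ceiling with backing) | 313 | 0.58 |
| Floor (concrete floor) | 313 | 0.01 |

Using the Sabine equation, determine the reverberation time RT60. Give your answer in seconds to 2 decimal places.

0.53 s

A = Σ Sᵢαᵢ = 834.6×0.99 + 313×0.58 + 313×0.01 = 1010.924 sabins.
V = 27.7·11.3·10.7 = 3349.207 m³.
T = 0.161 V/A = 0.161·3349.207/1010.924 = 0.53 s.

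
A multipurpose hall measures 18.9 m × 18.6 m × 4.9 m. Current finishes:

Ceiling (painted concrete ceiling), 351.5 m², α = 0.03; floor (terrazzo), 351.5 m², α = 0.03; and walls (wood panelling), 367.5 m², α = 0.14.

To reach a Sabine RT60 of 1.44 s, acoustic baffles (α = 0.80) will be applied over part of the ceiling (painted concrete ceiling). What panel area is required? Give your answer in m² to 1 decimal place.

Summing Sᵢαᵢ: 10.545 + 10.545 + 51.450 → A₁ = 72.540 sabins.
V = 1722.546 m³. Target absorption A₂ = 0.161 × 1722.546 / 1.44 = 192.590 sabins.
Absorption to add: 192.590 − 72.540 = 120.050 sabins.
Each m² of panel replacing the ceiling (painted concrete ceiling) adds (0.80 − 0.03) = 0.77 sabins.
Panel area = 120.050 / 0.77 = 155.9 m².

155.9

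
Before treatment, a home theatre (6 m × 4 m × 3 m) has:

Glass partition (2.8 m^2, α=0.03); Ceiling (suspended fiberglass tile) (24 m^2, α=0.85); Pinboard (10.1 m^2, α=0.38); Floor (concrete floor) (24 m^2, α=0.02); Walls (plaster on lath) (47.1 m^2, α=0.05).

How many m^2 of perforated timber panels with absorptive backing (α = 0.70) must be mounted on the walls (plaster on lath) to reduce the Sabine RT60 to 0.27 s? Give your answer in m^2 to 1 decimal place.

A₁ = Σ Sᵢαᵢ = 2.8*0.03 + 24*0.85 + 10.1*0.38 + 24*0.02 + 47.1*0.05 = 27.157 sabins.
V = 72 m³. Target absorption A₂ = 0.161 × 72 / 0.27 = 42.933 sabins.
ΔA needed = 42.933 − 27.157 = 15.776 sabins.
Each m^2 of panel replacing the walls (plaster on lath) adds (0.70 − 0.05) = 0.65 sabins.
Panel area = 15.776 / 0.65 = 24.3 m^2.

24.3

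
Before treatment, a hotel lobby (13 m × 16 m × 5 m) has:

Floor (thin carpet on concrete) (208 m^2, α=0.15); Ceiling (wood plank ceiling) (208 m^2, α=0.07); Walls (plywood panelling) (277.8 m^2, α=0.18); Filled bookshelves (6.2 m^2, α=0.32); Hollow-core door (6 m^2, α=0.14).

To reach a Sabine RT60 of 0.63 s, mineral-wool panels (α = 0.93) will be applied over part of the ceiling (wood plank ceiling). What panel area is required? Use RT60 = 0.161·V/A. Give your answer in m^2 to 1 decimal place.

194.4

A₁ = Σ Sᵢαᵢ = 208×0.15 + 208×0.07 + 277.8×0.18 + 6.2×0.32 + 6×0.14 = 98.588 sabins.
Required A₂ = 0.161·1040/0.63 = 265.778 sabins.
ΔA needed = 265.778 − 98.588 = 167.190 sabins.
Net gain per m^2: Δα = 0.93 − 0.07 = 0.86.
Area = ΔA/Δα = 167.190/0.86 = 194.4 m^2.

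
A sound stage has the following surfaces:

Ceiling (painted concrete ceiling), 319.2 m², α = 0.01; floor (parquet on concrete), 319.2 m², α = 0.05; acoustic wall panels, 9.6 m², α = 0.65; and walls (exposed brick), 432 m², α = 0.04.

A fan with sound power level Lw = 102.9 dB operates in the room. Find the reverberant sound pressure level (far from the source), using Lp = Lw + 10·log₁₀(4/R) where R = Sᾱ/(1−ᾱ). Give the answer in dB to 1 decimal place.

92.4 dB

A = 42.672 sabins; S = 1080.0 m².
ᾱ = 42.672/1080.0 = 0.0395; R = Sᾱ/(1−ᾱ) = 42.672/(1−0.0395) = 44.427 m².
Lp = 102.9 + 10·log₁₀(4/44.427) = 102.9 + (-10.46) = 92.4 dB.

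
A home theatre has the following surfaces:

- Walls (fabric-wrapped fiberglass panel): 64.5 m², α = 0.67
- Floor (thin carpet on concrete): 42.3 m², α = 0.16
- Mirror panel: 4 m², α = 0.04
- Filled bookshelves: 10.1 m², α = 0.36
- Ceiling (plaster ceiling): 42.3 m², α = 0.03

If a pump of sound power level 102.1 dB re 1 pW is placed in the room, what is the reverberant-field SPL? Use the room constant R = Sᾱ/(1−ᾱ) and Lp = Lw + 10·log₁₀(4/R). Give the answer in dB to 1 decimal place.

Σ(Sᵢαᵢ) = 64.5·0.67 + 42.3·0.16 + 4·0.04 + 10.1·0.36 + 42.3·0.03 = 55.048; total area S = 163.2 m².
ᾱ = 0.3373, so room constant R = A/(1−ᾱ) = 83.066 m².
Lp = 102.1 + 10·log₁₀(4/83.066) = 102.1 + (-13.17) = 88.9 dB.

88.9 dB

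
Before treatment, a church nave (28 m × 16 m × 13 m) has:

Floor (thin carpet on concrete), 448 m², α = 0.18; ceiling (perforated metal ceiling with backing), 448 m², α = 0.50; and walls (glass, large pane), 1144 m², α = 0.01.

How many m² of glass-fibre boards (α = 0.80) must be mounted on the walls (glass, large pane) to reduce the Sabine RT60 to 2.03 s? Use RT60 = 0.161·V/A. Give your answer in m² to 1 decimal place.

A₁ = Σ Sᵢαᵢ = 448·0.18 + 448·0.50 + 1144·0.01 = 316.080 sabins.
V = 5824 m³. Target absorption A₂ = 0.161 × 5824 / 2.03 = 461.903 sabins.
Absorption to add: 461.903 − 316.080 = 145.823 sabins.
Net gain per m²: Δα = 0.80 − 0.01 = 0.79.
Area = ΔA/Δα = 145.823/0.79 = 184.6 m².

184.6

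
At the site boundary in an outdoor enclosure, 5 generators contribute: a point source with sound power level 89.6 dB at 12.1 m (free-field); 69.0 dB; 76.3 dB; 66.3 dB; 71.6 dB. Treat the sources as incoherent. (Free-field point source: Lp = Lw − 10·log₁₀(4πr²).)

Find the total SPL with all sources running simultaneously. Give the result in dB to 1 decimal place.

Source at 12.1 m: Lp = 89.6 − 10·log₁₀(4π·12.1²) = 89.6 − 10·log₁₀(1839.842) = 57.0 dB.
Σ 10^(Lᵢ/10) = 6.982e+07.
Combined level = 10 log₁₀(6.982e+07) = 78.4 dB.

78.4 dB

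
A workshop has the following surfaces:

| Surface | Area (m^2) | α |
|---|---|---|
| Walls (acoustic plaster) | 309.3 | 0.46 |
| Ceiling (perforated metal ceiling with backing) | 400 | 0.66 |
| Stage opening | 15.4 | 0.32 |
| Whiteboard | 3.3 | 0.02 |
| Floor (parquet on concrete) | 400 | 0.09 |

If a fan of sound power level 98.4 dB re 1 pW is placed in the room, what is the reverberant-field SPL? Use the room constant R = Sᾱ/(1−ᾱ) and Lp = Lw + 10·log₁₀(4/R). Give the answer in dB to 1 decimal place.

75.7 dB

Σ(Sᵢαᵢ) = 309.3·0.46 + 400·0.66 + 15.4·0.32 + 3.3·0.02 + 400·0.09 = 447.272; total area S = 1128.0 m^2.
ᾱ = 0.3965, so room constant R = A/(1−ᾱ) = 741.130 m^2.
Lp = 98.4 + 10·log₁₀(4/741.130) = 98.4 + (-22.68) = 75.7 dB.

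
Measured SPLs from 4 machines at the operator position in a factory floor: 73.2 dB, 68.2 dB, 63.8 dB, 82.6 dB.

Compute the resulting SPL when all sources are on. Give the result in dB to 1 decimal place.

Sum in the linear (power) domain: Σ 10^(Lᵢ/10) = 10^(73.2/10) + 10^(68.2/10) + 10^(63.8/10) + 10^(82.6/10) = 2.119e+08.
Combined level = 10 log₁₀(2.119e+08) = 83.3 dB.

83.3 dB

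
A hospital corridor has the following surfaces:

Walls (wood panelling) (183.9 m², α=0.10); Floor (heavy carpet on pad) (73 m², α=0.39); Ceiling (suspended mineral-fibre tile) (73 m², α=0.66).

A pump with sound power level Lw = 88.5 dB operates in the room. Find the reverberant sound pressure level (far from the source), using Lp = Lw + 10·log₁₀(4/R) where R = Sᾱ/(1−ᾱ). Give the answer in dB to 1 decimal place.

Σ(Sᵢαᵢ) = 183.9·0.10 + 73·0.39 + 73·0.66 = 95.040; total area S = 329.9 m².
ᾱ = 0.2881, so room constant R = A/(1−ᾱ) = 133.502 m².
Lp = 88.5 + 10·log₁₀(4/133.502) = 88.5 + (-15.23) = 73.3 dB.

73.3 dB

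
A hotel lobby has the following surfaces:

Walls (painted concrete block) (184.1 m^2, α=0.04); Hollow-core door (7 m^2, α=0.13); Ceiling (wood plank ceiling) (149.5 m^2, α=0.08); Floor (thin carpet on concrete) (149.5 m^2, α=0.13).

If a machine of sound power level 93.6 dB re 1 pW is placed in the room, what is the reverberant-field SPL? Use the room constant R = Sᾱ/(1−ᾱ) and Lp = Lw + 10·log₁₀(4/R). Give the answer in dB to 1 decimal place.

A = 39.669 sabins; S = 490.1 m^2.
ᾱ = 0.0809, so room constant R = A/(1−ᾱ) = 43.161 m^2.
Lp = Lw + 10 log₁₀(4/R) = 93.6 -10.33 = 83.3 dB.

83.3 dB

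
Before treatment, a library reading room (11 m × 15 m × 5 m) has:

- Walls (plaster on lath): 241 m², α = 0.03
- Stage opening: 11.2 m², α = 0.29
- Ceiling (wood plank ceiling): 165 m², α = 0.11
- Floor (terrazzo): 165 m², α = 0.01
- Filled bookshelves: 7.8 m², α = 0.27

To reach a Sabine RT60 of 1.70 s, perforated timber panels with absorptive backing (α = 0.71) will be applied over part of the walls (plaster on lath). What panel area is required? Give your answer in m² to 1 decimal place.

Summing Sᵢαᵢ: 7.230 + 3.248 + 18.150 + 1.650 + 2.106 → A₁ = 32.384 sabins.
V = 825 m³. Target absorption A₂ = 0.161 × 825 / 1.70 = 78.132 sabins.
Absorption to add: 78.132 − 32.384 = 45.748 sabins.
Net gain per m²: Δα = 0.71 − 0.03 = 0.68.
Area = ΔA/Δα = 45.748/0.68 = 67.3 m².

67.3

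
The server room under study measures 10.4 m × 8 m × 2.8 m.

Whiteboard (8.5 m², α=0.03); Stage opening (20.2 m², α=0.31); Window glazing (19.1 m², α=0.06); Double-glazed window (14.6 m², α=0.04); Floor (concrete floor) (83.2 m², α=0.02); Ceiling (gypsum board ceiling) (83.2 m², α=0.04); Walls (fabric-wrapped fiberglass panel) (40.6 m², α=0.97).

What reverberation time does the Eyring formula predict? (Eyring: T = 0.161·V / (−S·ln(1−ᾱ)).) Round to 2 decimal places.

0.64 sec

S = Σ Sᵢ = 269.4 m².
Absorption A = 8.5×0.03 + 20.2×0.31 + 19.1×0.06 + 14.6×0.04 + 83.2×0.02 + 83.2×0.04 + 40.6×0.97 = 52.621 sabins.
ᾱ = 52.621 / 269.4 = 0.1953.
−S·ln(1−ᾱ) = −269.4 × ln(1 − 0.1953) = 58.537.
V = 10.4 × 8 × 2.8 = 232.96 m³.
T = 0.161·V/[−S·ln(1−ᾱ)] = 0.161·232.96/58.537 = 0.64 s.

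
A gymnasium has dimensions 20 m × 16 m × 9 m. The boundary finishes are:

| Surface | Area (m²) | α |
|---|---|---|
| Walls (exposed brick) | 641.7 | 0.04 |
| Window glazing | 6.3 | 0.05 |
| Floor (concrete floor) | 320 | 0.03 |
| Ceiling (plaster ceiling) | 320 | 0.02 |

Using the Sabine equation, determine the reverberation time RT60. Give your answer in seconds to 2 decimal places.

11.04 s

Equivalent absorption area: A = 641.7·0.04 + 6.3·0.05 + 320·0.03 + 320·0.02 = 41.983 m².
Volume V = 20 × 16 × 9 = 2880 m³.
RT60 = 0.161 · V / A = 0.161 × 2880 / 41.983 = 11.04 s.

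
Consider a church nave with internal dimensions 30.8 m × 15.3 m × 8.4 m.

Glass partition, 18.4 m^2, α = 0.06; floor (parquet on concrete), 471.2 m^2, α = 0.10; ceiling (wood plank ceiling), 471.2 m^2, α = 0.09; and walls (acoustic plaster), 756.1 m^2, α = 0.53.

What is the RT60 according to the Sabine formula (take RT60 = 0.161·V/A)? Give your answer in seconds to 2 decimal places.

1.30 sec

Equivalent absorption area: A = 18.4*0.06 + 471.2*0.10 + 471.2*0.09 + 756.1*0.53 = 491.365 m^2.
V = 30.8·15.3·8.4 = 3958.416 m³.
T = 0.161 V/A = 0.161·3958.416/491.365 = 1.30 s.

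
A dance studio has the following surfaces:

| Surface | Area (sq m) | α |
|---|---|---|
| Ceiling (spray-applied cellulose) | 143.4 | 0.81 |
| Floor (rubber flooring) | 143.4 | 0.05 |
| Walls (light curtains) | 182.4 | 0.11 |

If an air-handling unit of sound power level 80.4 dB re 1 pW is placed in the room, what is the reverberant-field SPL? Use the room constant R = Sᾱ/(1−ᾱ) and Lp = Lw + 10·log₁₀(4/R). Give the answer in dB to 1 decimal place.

Σ(Sᵢαᵢ) = 143.4×0.81 + 143.4×0.05 + 182.4×0.11 = 143.388; total area S = 469.2 sq m.
ᾱ = 143.388/469.2 = 0.3056; R = Sᾱ/(1−ᾱ) = 143.388/(1−0.3056) = 206.492 sq m.
Lp = Lw + 10 log₁₀(4/R) = 80.4 -17.13 = 63.3 dB.

63.3 dB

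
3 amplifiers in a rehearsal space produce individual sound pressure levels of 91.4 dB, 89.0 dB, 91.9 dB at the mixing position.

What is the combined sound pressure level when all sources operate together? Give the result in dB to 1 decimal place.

95.7 dB

Converting to relative power and adding: 10^(91.4/10) + 10^(89.0/10) + 10^(91.9/10) = 3.724e+09.
Back to dB: 10·log₁₀ Σ = 95.7 dB.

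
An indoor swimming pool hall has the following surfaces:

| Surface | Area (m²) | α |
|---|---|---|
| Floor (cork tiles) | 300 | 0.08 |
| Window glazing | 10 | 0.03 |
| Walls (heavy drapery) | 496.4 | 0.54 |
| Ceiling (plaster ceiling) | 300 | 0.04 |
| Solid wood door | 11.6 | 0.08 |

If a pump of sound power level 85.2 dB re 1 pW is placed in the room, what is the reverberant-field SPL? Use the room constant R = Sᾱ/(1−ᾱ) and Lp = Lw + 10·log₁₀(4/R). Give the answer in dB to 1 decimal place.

Σ(Sᵢαᵢ) = 300·0.08 + 10·0.03 + 496.4·0.54 + 300·0.04 + 11.6·0.08 = 305.284; total area S = 1118.0 m².
ᾱ = 305.284/1118.0 = 0.2731; R = Sᾱ/(1−ᾱ) = 305.284/(1−0.2731) = 419.981 m².
Lp = Lw + 10 log₁₀(4/R) = 85.2 -20.21 = 65.0 dB.

65.0 dB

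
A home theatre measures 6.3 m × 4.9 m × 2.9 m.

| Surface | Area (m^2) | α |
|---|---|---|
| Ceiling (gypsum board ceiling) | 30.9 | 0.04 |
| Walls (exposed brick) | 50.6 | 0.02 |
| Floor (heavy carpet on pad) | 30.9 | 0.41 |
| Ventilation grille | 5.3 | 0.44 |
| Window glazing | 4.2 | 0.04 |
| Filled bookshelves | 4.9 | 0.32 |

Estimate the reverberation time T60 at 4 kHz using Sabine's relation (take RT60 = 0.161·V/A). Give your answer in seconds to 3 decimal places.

0.759 sec

Summing Sᵢαᵢ: 1.236 + 1.012 + 12.669 + 2.332 + 0.168 + 1.568 → A = 18.985 sabins.
Room volume: 89.523 m³.
T = 0.161 V/A = 0.161·89.523/18.985 = 0.759 s.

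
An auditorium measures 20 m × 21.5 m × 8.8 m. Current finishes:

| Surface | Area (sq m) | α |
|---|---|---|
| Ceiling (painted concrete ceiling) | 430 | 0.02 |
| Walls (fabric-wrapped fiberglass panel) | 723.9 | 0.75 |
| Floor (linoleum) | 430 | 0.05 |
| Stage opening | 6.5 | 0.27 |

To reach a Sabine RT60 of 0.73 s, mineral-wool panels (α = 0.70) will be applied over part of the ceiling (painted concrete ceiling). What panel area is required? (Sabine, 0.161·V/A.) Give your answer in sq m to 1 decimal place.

Summing Sᵢαᵢ: 8.600 + 542.925 + 21.500 + 1.755 → A₁ = 574.780 sabins.
V = 3784 m³. Target absorption A₂ = 0.161 × 3784 / 0.73 = 834.553 sabins.
ΔA needed = 834.553 − 574.780 = 259.773 sabins.
Net gain per sq m: Δα = 0.70 − 0.02 = 0.68.
Panel area = 259.773 / 0.68 = 382.0 sq m.

382.0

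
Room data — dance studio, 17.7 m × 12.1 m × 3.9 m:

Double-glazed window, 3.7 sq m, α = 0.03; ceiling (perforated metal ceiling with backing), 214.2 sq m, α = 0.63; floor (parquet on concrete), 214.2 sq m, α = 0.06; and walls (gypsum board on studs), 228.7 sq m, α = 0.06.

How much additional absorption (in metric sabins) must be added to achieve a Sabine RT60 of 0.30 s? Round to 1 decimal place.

Summing Sᵢαᵢ: 0.111 + 134.946 + 12.852 + 13.722 → A₁ = 161.631 sabins.
Target A₂ = 0.161·835.263/0.30 = 448.258 sabins (V = 835.263 m³).
ΔA = A₂ − A₁ = 448.258 − 161.631 = 286.6 sabins.

286.6 sabins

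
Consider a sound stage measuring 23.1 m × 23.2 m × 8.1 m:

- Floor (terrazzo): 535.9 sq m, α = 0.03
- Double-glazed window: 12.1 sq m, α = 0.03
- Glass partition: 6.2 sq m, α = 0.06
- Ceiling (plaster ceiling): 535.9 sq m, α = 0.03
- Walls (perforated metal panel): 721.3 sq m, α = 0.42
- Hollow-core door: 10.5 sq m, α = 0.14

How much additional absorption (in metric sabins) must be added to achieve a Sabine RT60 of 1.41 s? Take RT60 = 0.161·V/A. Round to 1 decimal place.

Summing Sᵢαᵢ: 16.077 + 0.363 + 0.372 + 16.077 + 302.946 + 1.470 → A₁ = 337.305 sabins.
For T = 1.41 s, need A₂ = 0.161·V/T = 0.161·4340.952/1.41 = 495.669 sabins.
ΔA = A₂ − A₁ = 495.669 − 337.305 = 158.4 sabins.

158.4 sabins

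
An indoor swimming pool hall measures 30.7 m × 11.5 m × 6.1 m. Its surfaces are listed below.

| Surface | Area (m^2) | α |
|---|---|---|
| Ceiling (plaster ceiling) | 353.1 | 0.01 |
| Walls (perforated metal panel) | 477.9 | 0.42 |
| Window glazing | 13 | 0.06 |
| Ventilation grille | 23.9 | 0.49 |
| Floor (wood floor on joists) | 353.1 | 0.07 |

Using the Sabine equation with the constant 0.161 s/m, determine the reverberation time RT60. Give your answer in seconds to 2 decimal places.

Total absorption A = 353.1×0.01 + 477.9×0.42 + 13×0.06 + 23.9×0.49 + 353.1×0.07
  = 3.531 + 200.718 + 0.780 + 11.711 + 24.717 = 241.457 m^2 sabins.
V = 30.7·11.5·6.1 = 2153.605 m³.
Sabine: RT60 = 0.161 × 2153.605 / 241.457 = 1.44 s.

1.44 s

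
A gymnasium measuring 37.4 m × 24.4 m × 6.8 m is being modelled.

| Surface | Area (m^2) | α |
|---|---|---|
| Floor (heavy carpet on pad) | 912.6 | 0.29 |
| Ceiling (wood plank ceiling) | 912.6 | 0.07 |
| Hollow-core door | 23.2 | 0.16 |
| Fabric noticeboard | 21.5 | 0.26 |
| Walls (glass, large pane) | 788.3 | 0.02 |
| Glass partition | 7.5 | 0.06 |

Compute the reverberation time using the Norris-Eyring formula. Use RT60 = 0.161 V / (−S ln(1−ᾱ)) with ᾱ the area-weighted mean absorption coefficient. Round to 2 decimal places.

2.63 seconds

Total surface area S = 912.6 + 912.6 + 23.2 + 21.5 + 788.3 + 7.5 = 2665.7 m^2.
Σ(Sᵢαᵢ) = 912.6×0.29 + 912.6×0.07 + 23.2×0.16 + 21.5×0.26 + 788.3×0.02 + 7.5×0.06 = 354.054.
ᾱ = 354.054 / 2665.7 = 0.1328.
−S·ln(1−ᾱ) = −2665.7 × ln(1 − 0.1328) = 379.824.
V = 37.4 × 24.4 × 6.8 = 6205.408 m³.
RT60 = 0.161 × 6205.408 / 379.824 = 2.63 s.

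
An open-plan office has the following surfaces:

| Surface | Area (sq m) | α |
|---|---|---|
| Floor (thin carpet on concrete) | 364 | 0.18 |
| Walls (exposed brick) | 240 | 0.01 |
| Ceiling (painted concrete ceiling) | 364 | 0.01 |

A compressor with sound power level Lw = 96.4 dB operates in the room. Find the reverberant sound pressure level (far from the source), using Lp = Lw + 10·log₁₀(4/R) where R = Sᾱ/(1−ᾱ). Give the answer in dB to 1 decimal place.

83.5 dB

Σ(Sᵢαᵢ) = 364·0.18 + 240·0.01 + 364·0.01 = 71.560; total area S = 968.0 sq m.
ᾱ = 0.0739, so room constant R = A/(1−ᾱ) = 77.270 sq m.
Lp = Lw + 10 log₁₀(4/R) = 96.4 -12.86 = 83.5 dB.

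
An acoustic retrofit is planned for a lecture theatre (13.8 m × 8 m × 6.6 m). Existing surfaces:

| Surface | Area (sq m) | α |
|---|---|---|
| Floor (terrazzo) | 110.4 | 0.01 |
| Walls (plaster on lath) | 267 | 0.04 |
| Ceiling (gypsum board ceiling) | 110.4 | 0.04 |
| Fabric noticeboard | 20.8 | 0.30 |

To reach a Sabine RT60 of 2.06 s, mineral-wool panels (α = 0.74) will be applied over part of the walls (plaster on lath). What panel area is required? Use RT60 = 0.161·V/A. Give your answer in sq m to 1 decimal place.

Total absorption A₁ = 110.4·0.01 + 267·0.04 + 110.4·0.04 + 20.8·0.30
  = 1.104 + 10.680 + 4.416 + 6.240 = 22.440 sq m sabins.
V = 728.64 m³. Target absorption A₂ = 0.161 × 728.64 / 2.06 = 56.947 sabins.
ΔA needed = 56.947 − 22.440 = 34.507 sabins.
Net gain per sq m: Δα = 0.74 − 0.04 = 0.70.
Panel area = 34.507 / 0.70 = 49.3 sq m.

49.3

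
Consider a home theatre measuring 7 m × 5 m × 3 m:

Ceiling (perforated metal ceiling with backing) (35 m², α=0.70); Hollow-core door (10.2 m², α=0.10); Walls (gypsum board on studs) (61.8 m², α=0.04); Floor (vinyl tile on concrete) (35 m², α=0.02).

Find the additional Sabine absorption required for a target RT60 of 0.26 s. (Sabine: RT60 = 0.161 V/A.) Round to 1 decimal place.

Equivalent absorption area: A₁ = 35·0.70 + 10.2·0.10 + 61.8·0.04 + 35·0.02 = 28.692 m².
For T = 0.26 s, need A₂ = 0.161·V/T = 0.161·105/0.26 = 65.019 sabins.
Additional absorption ΔA = 65.019 − 28.692 = 36.3 sabins.

36.3 sabins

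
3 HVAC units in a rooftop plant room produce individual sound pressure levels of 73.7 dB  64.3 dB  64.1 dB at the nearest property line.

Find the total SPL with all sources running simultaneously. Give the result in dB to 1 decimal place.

Σ 10^(Lᵢ/10) = 2.87e+07.
Back to dB: 10·log₁₀ Σ = 74.6 dB.

74.6 dB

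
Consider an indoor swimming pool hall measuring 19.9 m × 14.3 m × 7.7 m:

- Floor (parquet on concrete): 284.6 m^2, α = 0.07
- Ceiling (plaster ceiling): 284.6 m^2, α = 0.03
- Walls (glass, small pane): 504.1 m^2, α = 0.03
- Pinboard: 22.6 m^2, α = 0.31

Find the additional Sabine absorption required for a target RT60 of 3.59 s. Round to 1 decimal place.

Equivalent absorption area: A₁ = 284.6·0.07 + 284.6·0.03 + 504.1·0.03 + 22.6·0.31 = 50.589 m^2.
Target A₂ = 0.161·2191.189/3.59 = 98.268 sabins (V = 2191.189 m³).
Shortfall: 98.268 − 50.589 = 47.7 sabins.

47.7 sabins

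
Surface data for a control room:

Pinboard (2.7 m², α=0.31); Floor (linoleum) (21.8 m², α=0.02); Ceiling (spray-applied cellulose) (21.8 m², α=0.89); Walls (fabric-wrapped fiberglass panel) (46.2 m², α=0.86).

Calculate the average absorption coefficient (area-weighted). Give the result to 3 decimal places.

0.653

Total surface area S = 92.5 m².
A = 2.7*0.31 + 21.8*0.02 + 21.8*0.89 + 46.2*0.86 = 60.407 sabins.
ᾱ = A/S = 0.653.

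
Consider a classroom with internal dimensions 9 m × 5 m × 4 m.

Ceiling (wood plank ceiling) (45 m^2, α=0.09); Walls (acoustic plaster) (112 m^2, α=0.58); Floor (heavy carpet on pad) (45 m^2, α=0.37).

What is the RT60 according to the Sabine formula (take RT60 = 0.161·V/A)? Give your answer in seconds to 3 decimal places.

0.338 seconds

Summing Sᵢαᵢ: 4.050 + 64.960 + 16.650 → A = 85.660 sabins.
V = 9·5·4 = 180 m³.
RT60 = 0.161 · V / A = 0.161 × 180 / 85.660 = 0.338 s.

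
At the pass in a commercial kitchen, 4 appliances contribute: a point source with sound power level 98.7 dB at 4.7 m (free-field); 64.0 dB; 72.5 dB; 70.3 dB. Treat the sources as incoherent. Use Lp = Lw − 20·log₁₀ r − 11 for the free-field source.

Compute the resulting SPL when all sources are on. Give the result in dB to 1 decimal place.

Source at 4.7 m: Lp = 98.7 − 20·log₁₀(4.7) − 11 = 74.3 dB.
Converting to relative power and adding: 10^(74.3/10) + 10^(64.0/10) + 10^(72.5/10) + 10^(70.3/10) = 5.793e+07.
Combined level = 10 log₁₀(5.793e+07) = 77.6 dB.

77.6 dB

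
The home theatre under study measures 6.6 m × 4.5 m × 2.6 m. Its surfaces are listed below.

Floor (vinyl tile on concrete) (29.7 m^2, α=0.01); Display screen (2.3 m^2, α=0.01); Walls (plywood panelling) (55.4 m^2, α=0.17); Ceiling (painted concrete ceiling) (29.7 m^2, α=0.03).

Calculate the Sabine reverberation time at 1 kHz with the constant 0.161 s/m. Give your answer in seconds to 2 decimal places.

A = Σ Sᵢαᵢ = 29.7*0.01 + 2.3*0.01 + 55.4*0.17 + 29.7*0.03 = 10.629 sabins.
V = 6.6·4.5·2.6 = 77.22 m³.
RT60 = 0.161 · V / A = 0.161 × 77.22 / 10.629 = 1.17 s.

1.17 s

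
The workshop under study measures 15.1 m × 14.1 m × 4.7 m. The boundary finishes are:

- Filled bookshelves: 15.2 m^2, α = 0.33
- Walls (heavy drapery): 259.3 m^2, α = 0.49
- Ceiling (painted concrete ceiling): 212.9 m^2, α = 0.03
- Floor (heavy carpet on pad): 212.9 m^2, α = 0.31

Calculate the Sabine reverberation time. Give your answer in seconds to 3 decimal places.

0.788 s

Equivalent absorption area: A = 15.2·0.33 + 259.3·0.49 + 212.9·0.03 + 212.9·0.31 = 204.459 m^2.
Volume V = 15.1 × 14.1 × 4.7 = 1000.677 m³.
T = 0.161 V/A = 0.161·1000.677/204.459 = 0.788 s.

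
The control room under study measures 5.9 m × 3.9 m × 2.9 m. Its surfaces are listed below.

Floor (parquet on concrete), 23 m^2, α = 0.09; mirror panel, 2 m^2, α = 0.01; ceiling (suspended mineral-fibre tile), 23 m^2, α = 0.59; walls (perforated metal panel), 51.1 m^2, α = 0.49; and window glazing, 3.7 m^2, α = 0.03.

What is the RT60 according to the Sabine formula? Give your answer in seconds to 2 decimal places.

0.26 s

A = Σ Sᵢαᵢ = 23·0.09 + 2·0.01 + 23·0.59 + 51.1·0.49 + 3.7·0.03 = 40.810 sabins.
Room volume: 66.729 m³.
T = 0.161 V/A = 0.161·66.729/40.810 = 0.26 s.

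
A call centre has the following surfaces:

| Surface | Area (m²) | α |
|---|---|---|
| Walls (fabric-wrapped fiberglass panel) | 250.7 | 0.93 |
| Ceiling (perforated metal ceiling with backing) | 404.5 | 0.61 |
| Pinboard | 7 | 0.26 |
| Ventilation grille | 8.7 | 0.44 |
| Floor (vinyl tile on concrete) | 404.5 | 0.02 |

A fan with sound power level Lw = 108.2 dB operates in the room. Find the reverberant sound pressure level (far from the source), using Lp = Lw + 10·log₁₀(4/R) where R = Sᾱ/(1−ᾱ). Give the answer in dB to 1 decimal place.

A = 493.634 sabins; S = 1075.4 m².
ᾱ = 493.634/1075.4 = 0.4590; R = Sᾱ/(1−ᾱ) = 493.634/(1−0.4590) = 912.447 m².
Lp = 108.2 + 10·log₁₀(4/912.447) = 108.2 + (-23.58) = 84.6 dB.

84.6 dB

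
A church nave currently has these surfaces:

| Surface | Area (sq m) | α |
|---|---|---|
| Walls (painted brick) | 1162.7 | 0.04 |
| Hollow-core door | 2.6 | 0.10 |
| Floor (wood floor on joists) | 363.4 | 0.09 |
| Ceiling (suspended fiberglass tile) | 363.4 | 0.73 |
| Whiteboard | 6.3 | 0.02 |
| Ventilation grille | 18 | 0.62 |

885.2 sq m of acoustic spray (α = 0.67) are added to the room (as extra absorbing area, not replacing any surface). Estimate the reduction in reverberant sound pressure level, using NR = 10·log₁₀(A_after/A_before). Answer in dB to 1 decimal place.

4.3 dB

A_before = Σ Sᵢαᵢ = 1162.7×0.04 + 2.6×0.10 + 363.4×0.09 + 363.4×0.73 + 6.3×0.02 + 18×0.62 = 356.042 sabins.
Treatment contributes 885.2·0.67 = 593.084 sabins.
A_after = 356.042 + 593.084 = 949.126 sabins.
Reduction = 10 log₁₀(A_after/A_before) = 10 log₁₀(2.6658) = 4.3 dB.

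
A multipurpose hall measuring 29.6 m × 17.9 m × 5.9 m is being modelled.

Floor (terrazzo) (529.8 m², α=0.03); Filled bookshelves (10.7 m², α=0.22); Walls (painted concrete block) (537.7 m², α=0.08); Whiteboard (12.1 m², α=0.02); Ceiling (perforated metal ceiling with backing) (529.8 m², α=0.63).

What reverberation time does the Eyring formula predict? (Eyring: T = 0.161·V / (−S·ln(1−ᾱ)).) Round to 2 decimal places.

1.11 sec

S = Σ Sᵢ = 1620.1 m².
Absorption A = 529.8×0.03 + 10.7×0.22 + 537.7×0.08 + 12.1×0.02 + 529.8×0.63 = 395.280 sabins.
ᾱ = 395.280 / 1620.1 = 0.2440.
−S·ln(1−ᾱ) = −1620.1 × ln(1 − 0.2440) = 453.164.
V = 29.6 × 17.9 × 5.9 = 3126.056 m³.
T = 0.161·V/[−S·ln(1−ᾱ)] = 0.161·3126.056/453.164 = 1.11 s.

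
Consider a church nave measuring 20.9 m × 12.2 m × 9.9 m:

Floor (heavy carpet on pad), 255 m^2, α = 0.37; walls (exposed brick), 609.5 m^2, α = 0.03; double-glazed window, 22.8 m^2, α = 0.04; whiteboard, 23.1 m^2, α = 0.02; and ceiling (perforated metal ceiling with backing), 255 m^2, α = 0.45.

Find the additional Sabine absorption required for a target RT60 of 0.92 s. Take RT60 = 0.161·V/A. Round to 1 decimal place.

213.0 sabins

Total absorption A₁ = 255*0.37 + 609.5*0.03 + 22.8*0.04 + 23.1*0.02 + 255*0.45
  = 94.350 + 18.285 + 0.912 + 0.462 + 114.750 = 228.759 m^2 sabins.
Target A₂ = 0.161·2524.302/0.92 = 441.753 sabins (V = 2524.302 m³).
ΔA = A₂ − A₁ = 441.753 − 228.759 = 213.0 sabins.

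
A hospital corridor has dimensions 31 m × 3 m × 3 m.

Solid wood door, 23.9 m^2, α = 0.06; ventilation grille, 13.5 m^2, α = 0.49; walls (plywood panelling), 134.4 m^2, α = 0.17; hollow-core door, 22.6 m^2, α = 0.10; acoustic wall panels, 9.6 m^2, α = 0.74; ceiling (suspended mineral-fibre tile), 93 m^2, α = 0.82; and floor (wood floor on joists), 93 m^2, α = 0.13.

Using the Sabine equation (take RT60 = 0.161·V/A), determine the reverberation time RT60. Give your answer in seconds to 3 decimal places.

0.349 sec

Equivalent absorption area: A = 23.9*0.06 + 13.5*0.49 + 134.4*0.17 + 22.6*0.10 + 9.6*0.74 + 93*0.82 + 93*0.13 = 128.611 m^2.
V = 31·3·3 = 279 m³.
T = 0.161 V/A = 0.161·279/128.611 = 0.349 s.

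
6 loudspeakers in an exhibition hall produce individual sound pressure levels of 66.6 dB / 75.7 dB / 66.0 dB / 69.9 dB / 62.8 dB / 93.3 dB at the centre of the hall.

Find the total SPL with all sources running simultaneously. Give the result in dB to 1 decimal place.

Sum in the linear (power) domain: Σ 10^(Lᵢ/10) = 10^(66.6/10) + 10^(75.7/10) + 10^(66.0/10) + 10^(69.9/10) + 10^(62.8/10) + 10^(93.3/10) = 2.195e+09.
Combined level = 10 log₁₀(2.195e+09) = 93.4 dB.

93.4 dB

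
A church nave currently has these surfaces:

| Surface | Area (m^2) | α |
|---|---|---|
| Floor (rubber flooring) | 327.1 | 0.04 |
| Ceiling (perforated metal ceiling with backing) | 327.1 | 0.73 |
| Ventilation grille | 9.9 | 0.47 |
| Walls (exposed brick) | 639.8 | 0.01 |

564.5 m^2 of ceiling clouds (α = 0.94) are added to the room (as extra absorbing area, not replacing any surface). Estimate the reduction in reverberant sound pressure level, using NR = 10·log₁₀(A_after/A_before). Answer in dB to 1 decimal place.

4.8 dB

Equivalent absorption area: A_before = 327.1*0.04 + 327.1*0.73 + 9.9*0.47 + 639.8*0.01 = 262.918 m^2.
Added absorption = 564.5 × 0.94 = 530.630 sabins.
A_after = 262.918 + 530.630 = 793.548 sabins.
Reduction = 10 log₁₀(A_after/A_before) = 10 log₁₀(3.0182) = 4.8 dB.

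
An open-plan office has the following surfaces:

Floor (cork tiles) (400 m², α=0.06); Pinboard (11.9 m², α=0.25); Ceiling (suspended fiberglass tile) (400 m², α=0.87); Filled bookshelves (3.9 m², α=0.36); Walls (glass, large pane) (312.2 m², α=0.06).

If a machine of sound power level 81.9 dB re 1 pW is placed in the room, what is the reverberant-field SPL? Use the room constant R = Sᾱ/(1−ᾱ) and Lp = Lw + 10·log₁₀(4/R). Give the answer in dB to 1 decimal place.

Σ(Sᵢαᵢ) = 400×0.06 + 11.9×0.25 + 400×0.87 + 3.9×0.36 + 312.2×0.06 = 395.111; total area S = 1128.0 m².
ᾱ = 0.3503, so room constant R = A/(1−ᾱ) = 608.144 m².
Lp = 81.9 + 10·log₁₀(4/608.144) = 81.9 + (-21.82) = 60.1 dB.

60.1 dB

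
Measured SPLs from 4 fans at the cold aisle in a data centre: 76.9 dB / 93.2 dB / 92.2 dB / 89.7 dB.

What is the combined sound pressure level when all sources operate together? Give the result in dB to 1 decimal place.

Sum in the linear (power) domain: Σ 10^(Lᵢ/10) = 10^(76.9/10) + 10^(93.2/10) + 10^(92.2/10) + 10^(89.7/10) = 4.731e+09.
L_total = 10·log₁₀(4.731e+09) = 96.7 dB.

96.7 dB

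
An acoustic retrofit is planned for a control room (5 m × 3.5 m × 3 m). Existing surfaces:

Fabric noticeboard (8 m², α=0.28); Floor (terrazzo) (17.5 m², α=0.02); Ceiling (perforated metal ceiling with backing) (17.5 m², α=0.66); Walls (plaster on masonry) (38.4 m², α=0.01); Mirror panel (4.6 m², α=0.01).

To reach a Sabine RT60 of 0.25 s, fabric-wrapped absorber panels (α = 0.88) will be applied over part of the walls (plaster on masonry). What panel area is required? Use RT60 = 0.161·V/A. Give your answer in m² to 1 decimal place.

A₁ = Σ Sᵢαᵢ = 8·0.28 + 17.5·0.02 + 17.5·0.66 + 38.4·0.01 + 4.6·0.01 = 14.570 sabins.
Required A₂ = 0.161·52.5/0.25 = 33.810 sabins.
Absorption to add: 33.810 − 14.570 = 19.240 sabins.
Net gain per m²: Δα = 0.88 − 0.01 = 0.87.
Area = ΔA/Δα = 19.240/0.87 = 22.1 m².

22.1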